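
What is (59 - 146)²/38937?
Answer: 2523/12979 ≈ 0.19439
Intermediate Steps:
(59 - 146)²/38937 = (-87)²*(1/38937) = 7569*(1/38937) = 2523/12979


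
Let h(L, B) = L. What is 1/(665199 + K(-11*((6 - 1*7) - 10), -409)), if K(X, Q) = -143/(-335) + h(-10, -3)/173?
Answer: 57955/38551629434 ≈ 1.5033e-6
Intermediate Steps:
K(X, Q) = 21389/57955 (K(X, Q) = -143/(-335) - 10/173 = -143*(-1/335) - 10*1/173 = 143/335 - 10/173 = 21389/57955)
1/(665199 + K(-11*((6 - 1*7) - 10), -409)) = 1/(665199 + 21389/57955) = 1/(38551629434/57955) = 57955/38551629434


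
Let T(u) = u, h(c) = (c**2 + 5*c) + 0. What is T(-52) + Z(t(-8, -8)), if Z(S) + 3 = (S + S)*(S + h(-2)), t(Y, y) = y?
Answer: 169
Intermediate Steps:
h(c) = c**2 + 5*c
Z(S) = -3 + 2*S*(-6 + S) (Z(S) = -3 + (S + S)*(S - 2*(5 - 2)) = -3 + (2*S)*(S - 2*3) = -3 + (2*S)*(S - 6) = -3 + (2*S)*(-6 + S) = -3 + 2*S*(-6 + S))
T(-52) + Z(t(-8, -8)) = -52 + (-3 - 12*(-8) + 2*(-8)**2) = -52 + (-3 + 96 + 2*64) = -52 + (-3 + 96 + 128) = -52 + 221 = 169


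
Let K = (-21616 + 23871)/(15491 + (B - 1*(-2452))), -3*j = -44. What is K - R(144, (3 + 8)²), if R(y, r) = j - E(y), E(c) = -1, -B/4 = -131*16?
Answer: -1230604/78981 ≈ -15.581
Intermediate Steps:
B = 8384 (B = -(-524)*16 = -4*(-2096) = 8384)
j = 44/3 (j = -⅓*(-44) = 44/3 ≈ 14.667)
R(y, r) = 47/3 (R(y, r) = 44/3 - 1*(-1) = 44/3 + 1 = 47/3)
K = 2255/26327 (K = (-21616 + 23871)/(15491 + (8384 - 1*(-2452))) = 2255/(15491 + (8384 + 2452)) = 2255/(15491 + 10836) = 2255/26327 ≈ 0.085654)
K - R(144, (3 + 8)²) = 2255/26327 - 1*47/3 = 2255/26327 - 47/3 = -1230604/78981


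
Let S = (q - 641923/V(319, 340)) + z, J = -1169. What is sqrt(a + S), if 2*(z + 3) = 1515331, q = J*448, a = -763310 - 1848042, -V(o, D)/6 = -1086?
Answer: I*sqrt(2804014007557)/1086 ≈ 1541.9*I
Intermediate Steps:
V(o, D) = 6516 (V(o, D) = -6*(-1086) = 6516)
a = -2611352
q = -523712 (q = -1169*448 = -523712)
z = 1515325/2 (z = -3 + (1/2)*1515331 = -3 + 1515331/2 = 1515325/2 ≈ 7.5766e+5)
S = 1523779535/6516 (S = (-523712 - 641923/6516) + 1515325/2 = -3413149315/6516 + 1515325/2 = 1523779535/6516 ≈ 2.3385e+5)
sqrt(a + S) = sqrt(-2611352 + 1523779535/6516) = sqrt(-15491790097/6516) = I*sqrt(2804014007557)/1086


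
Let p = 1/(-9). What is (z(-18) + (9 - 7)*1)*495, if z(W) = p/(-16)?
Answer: 15895/16 ≈ 993.44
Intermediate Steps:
p = -⅑ ≈ -0.11111
z(W) = 1/144 (z(W) = -⅑/(-16) = -⅑*(-1/16) = 1/144)
(z(-18) + (9 - 7)*1)*495 = (1/144 + (9 - 7)*1)*495 = (1/144 + 2*1)*495 = (1/144 + 2)*495 = (289/144)*495 = 15895/16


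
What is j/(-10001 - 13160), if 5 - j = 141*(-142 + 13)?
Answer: -18194/23161 ≈ -0.78554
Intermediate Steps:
j = 18194 (j = 5 - 141*(-142 + 13) = 5 - 141*(-129) = 5 - 1*(-18189) = 5 + 18189 = 18194)
j/(-10001 - 13160) = 18194/(-10001 - 13160) = 18194/(-23161) = 18194*(-1/23161) = -18194/23161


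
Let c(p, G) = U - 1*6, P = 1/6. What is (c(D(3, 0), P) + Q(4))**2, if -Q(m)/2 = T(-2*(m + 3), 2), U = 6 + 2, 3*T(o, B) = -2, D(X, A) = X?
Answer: 100/9 ≈ 11.111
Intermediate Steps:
T(o, B) = -2/3 (T(o, B) = (1/3)*(-2) = -2/3)
U = 8
Q(m) = 4/3 (Q(m) = -2*(-2/3) = 4/3)
P = 1/6 ≈ 0.16667
c(p, G) = 2 (c(p, G) = 8 - 1*6 = 8 - 6 = 2)
(c(D(3, 0), P) + Q(4))**2 = (2 + 4/3)**2 = (10/3)**2 = 100/9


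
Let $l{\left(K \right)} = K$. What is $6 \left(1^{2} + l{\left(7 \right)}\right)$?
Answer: $48$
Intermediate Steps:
$6 \left(1^{2} + l{\left(7 \right)}\right) = 6 \left(1^{2} + 7\right) = 6 \left(1 + 7\right) = 6 \cdot 8 = 48$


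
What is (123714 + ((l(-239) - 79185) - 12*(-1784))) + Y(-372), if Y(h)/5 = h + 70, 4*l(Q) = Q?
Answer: 257469/4 ≈ 64367.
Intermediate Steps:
l(Q) = Q/4
Y(h) = 350 + 5*h (Y(h) = 5*(h + 70) = 5*(70 + h) = 350 + 5*h)
(123714 + ((l(-239) - 79185) - 12*(-1784))) + Y(-372) = (123714 + (((¼)*(-239) - 79185) - 12*(-1784))) + (350 + 5*(-372)) = (123714 + ((-239/4 - 79185) + 21408)) + (350 - 1860) = (123714 + (-316979/4 + 21408)) - 1510 = (123714 - 231347/4) - 1510 = 263509/4 - 1510 = 257469/4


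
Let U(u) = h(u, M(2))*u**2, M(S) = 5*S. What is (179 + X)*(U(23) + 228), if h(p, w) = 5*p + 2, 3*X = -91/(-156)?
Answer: 133580857/12 ≈ 1.1132e+7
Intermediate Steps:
X = 7/36 (X = (-91/(-156))/3 = (-91*(-1/156))/3 = (1/3)*(7/12) = 7/36 ≈ 0.19444)
h(p, w) = 2 + 5*p
U(u) = u**2*(2 + 5*u) (U(u) = (2 + 5*u)*u**2 = u**2*(2 + 5*u))
(179 + X)*(U(23) + 228) = (179 + 7/36)*(23**2*(2 + 5*23) + 228) = 6451*(529*(2 + 115) + 228)/36 = 6451*(529*117 + 228)/36 = 6451*(61893 + 228)/36 = (6451/36)*62121 = 133580857/12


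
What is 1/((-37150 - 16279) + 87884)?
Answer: 1/34455 ≈ 2.9023e-5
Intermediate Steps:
1/((-37150 - 16279) + 87884) = 1/(-53429 + 87884) = 1/34455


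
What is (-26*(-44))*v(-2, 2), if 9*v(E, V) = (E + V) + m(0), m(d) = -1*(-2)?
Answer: 2288/9 ≈ 254.22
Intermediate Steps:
m(d) = 2
v(E, V) = 2/9 + E/9 + V/9 (v(E, V) = ((E + V) + 2)/9 = (2 + E + V)/9 = 2/9 + E/9 + V/9)
(-26*(-44))*v(-2, 2) = (-26*(-44))*(2/9 + (⅑)*(-2) + (⅑)*2) = 1144*(2/9 - 2/9 + 2/9) = 1144*(2/9) = 2288/9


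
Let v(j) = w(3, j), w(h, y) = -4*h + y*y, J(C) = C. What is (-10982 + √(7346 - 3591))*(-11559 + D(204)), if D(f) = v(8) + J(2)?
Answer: 126347910 - 11505*√3755 ≈ 1.2564e+8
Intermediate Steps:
w(h, y) = y² - 4*h (w(h, y) = -4*h + y² = y² - 4*h)
v(j) = -12 + j² (v(j) = j² - 4*3 = j² - 12 = -12 + j²)
D(f) = 54 (D(f) = (-12 + 8²) + 2 = (-12 + 64) + 2 = 52 + 2 = 54)
(-10982 + √(7346 - 3591))*(-11559 + D(204)) = (-10982 + √(7346 - 3591))*(-11559 + 54) = (-10982 + √3755)*(-11505) = 126347910 - 11505*√3755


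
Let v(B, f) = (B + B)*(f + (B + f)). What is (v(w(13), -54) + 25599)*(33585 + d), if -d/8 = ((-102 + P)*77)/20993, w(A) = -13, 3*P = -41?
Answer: 8686588979845/8997 ≈ 9.6550e+8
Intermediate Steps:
P = -41/3 (P = (⅓)*(-41) = -41/3 ≈ -13.667)
v(B, f) = 2*B*(B + 2*f) (v(B, f) = (2*B)*(B + 2*f) = 2*B*(B + 2*f))
d = 30536/8997 (d = -8*(-102 - 41/3)*77/20993 = -8*(-347/3*77)/20993 = -(-213752)/(3*20993) = -8*(-3817/8997) = 30536/8997 ≈ 3.3940)
(v(w(13), -54) + 25599)*(33585 + d) = (2*(-13)*(-13 + 2*(-54)) + 25599)*(33585 + 30536/8997) = (2*(-13)*(-13 - 108) + 25599)*(302194781/8997) = (2*(-13)*(-121) + 25599)*(302194781/8997) = (3146 + 25599)*(302194781/8997) = 28745*(302194781/8997) = 8686588979845/8997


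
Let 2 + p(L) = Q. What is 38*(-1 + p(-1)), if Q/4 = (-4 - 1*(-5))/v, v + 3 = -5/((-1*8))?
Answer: -178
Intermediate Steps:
v = -19/8 (v = -3 - 5/((-1*8)) = -3 - 5/(-8) = -3 - 5*(-1/8) = -3 + 5/8 = -19/8 ≈ -2.3750)
Q = -32/19 (Q = 4*((-4 - 1*(-5))/(-19/8)) = 4*((-4 + 5)*(-8/19)) = 4*(1*(-8/19)) = 4*(-8/19) = -32/19 ≈ -1.6842)
p(L) = -70/19 (p(L) = -2 - 32/19 = -70/19)
38*(-1 + p(-1)) = 38*(-1 - 70/19) = 38*(-89/19) = -178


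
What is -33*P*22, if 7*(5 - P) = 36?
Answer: 726/7 ≈ 103.71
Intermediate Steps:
P = -⅐ (P = 5 - ⅐*36 = 5 - 36/7 = -⅐ ≈ -0.14286)
-33*P*22 = -33*(-⅐)*22 = (33/7)*22 = 726/7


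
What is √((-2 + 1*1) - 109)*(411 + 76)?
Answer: 487*I*√110 ≈ 5107.7*I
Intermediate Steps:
√((-2 + 1*1) - 109)*(411 + 76) = √((-2 + 1) - 109)*487 = √(-1 - 109)*487 = √(-110)*487 = (I*√110)*487 = 487*I*√110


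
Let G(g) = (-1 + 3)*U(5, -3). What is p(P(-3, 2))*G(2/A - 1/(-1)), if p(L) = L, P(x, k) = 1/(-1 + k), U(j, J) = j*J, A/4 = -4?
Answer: -30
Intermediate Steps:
A = -16 (A = 4*(-4) = -16)
U(j, J) = J*j
G(g) = -30 (G(g) = (-1 + 3)*(-3*5) = 2*(-15) = -30)
p(P(-3, 2))*G(2/A - 1/(-1)) = -30/(-1 + 2) = -30/1 = 1*(-30) = -30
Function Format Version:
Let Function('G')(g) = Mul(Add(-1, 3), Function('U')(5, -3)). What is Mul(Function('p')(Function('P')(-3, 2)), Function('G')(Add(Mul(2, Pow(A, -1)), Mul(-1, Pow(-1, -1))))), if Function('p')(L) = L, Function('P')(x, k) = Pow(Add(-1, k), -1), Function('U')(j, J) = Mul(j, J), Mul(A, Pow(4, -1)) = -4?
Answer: -30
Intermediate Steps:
A = -16 (A = Mul(4, -4) = -16)
Function('U')(j, J) = Mul(J, j)
Function('G')(g) = -30 (Function('G')(g) = Mul(Add(-1, 3), Mul(-3, 5)) = Mul(2, -15) = -30)
Mul(Function('p')(Function('P')(-3, 2)), Function('G')(Add(Mul(2, Pow(A, -1)), Mul(-1, Pow(-1, -1))))) = Mul(Pow(Add(-1, 2), -1), -30) = Mul(Pow(1, -1), -30) = Mul(1, -30) = -30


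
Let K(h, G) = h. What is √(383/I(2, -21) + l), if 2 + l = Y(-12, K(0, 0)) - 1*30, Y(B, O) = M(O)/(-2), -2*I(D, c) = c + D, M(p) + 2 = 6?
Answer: 2*√570/19 ≈ 2.5131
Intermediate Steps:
M(p) = 4 (M(p) = -2 + 6 = 4)
I(D, c) = -D/2 - c/2 (I(D, c) = -(c + D)/2 = -(D + c)/2 = -D/2 - c/2)
Y(B, O) = -2 (Y(B, O) = 4/(-2) = 4*(-½) = -2)
l = -34 (l = -2 + (-2 - 1*30) = -2 + (-2 - 30) = -2 - 32 = -34)
√(383/I(2, -21) + l) = √(383/(-½*2 - ½*(-21)) - 34) = √(383/(-1 + 21/2) - 34) = √(383/(19/2) - 34) = √(383*(2/19) - 34) = √(766/19 - 34) = √(120/19) = 2*√570/19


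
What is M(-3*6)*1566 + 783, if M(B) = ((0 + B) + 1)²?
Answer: 453357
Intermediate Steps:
M(B) = (1 + B)² (M(B) = (B + 1)² = (1 + B)²)
M(-3*6)*1566 + 783 = (1 - 3*6)²*1566 + 783 = (1 - 18)²*1566 + 783 = (-17)²*1566 + 783 = 289*1566 + 783 = 452574 + 783 = 453357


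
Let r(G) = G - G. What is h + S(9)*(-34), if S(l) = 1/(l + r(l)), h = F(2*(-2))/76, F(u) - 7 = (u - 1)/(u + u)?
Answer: -20123/5472 ≈ -3.6774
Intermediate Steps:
r(G) = 0
F(u) = 7 + (-1 + u)/(2*u) (F(u) = 7 + (u - 1)/(u + u) = 7 + (-1 + u)/((2*u)) = 7 + (-1 + u)*(1/(2*u)) = 7 + (-1 + u)/(2*u))
h = 61/608 (h = ((-1 + 15*(2*(-2)))/(2*((2*(-2)))))/76 = ((½)*(-1 + 15*(-4))/(-4))*(1/76) = ((½)*(-¼)*(-1 - 60))*(1/76) = ((½)*(-¼)*(-61))*(1/76) = (61/8)*(1/76) = 61/608 ≈ 0.10033)
S(l) = 1/l (S(l) = 1/(l + 0) = 1/l)
h + S(9)*(-34) = 61/608 - 34/9 = -20123/5472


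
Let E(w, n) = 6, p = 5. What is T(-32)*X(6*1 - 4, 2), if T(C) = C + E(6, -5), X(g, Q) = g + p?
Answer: -182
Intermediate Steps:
X(g, Q) = 5 + g (X(g, Q) = g + 5 = 5 + g)
T(C) = 6 + C (T(C) = C + 6 = 6 + C)
T(-32)*X(6*1 - 4, 2) = (6 - 32)*(5 + (6*1 - 4)) = -26*(5 + (6 - 4)) = -26*(5 + 2) = -26*7 = -182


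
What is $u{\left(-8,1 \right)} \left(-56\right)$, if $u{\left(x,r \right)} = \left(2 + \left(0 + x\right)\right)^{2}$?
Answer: $-2016$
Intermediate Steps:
$u{\left(x,r \right)} = \left(2 + x\right)^{2}$
$u{\left(-8,1 \right)} \left(-56\right) = \left(2 - 8\right)^{2} \left(-56\right) = \left(-6\right)^{2} \left(-56\right) = 36 \left(-56\right) = -2016$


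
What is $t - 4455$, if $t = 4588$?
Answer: $133$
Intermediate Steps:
$t - 4455 = 4588 - 4455 = 133$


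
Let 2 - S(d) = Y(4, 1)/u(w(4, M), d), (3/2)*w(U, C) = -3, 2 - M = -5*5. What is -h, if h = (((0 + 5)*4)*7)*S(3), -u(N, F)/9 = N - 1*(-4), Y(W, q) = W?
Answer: -2800/9 ≈ -311.11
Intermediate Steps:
M = 27 (M = 2 - (-5)*5 = 2 - 1*(-25) = 2 + 25 = 27)
w(U, C) = -2 (w(U, C) = (⅔)*(-3) = -2)
u(N, F) = -36 - 9*N (u(N, F) = -9*(N - 1*(-4)) = -9*(N + 4) = -9*(4 + N) = -36 - 9*N)
S(d) = 20/9 (S(d) = 2 - 4/(-36 - 9*(-2)) = 2 - 4/(-36 + 18) = 2 - 4/(-18) = 2 - 4*(-1)/18 = 2 - 1*(-2/9) = 2 + 2/9 = 20/9)
h = 2800/9 (h = (((0 + 5)*4)*7)*(20/9) = ((5*4)*7)*(20/9) = (20*7)*(20/9) = 140*(20/9) = 2800/9 ≈ 311.11)
-h = -1*2800/9 = -2800/9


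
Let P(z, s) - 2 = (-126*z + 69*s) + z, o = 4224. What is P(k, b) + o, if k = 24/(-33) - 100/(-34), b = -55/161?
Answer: 5138729/1309 ≈ 3925.7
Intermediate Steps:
b = -55/161 (b = -55*1/161 = -55/161 ≈ -0.34161)
k = 414/187 (k = 24*(-1/33) - 100*(-1/34) = -8/11 + 50/17 = 414/187 ≈ 2.2139)
P(z, s) = 2 - 125*z + 69*s (P(z, s) = 2 + ((-126*z + 69*s) + z) = 2 + (-125*z + 69*s) = 2 - 125*z + 69*s)
P(k, b) + o = (2 - 125*414/187 + 69*(-55/161)) + 4224 = (2 - 51750/187 - 165/7) + 4224 = -390487/1309 + 4224 = 5138729/1309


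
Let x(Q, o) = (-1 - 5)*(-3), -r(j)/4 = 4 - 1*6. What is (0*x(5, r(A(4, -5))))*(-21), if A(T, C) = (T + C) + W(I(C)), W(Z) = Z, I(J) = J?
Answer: 0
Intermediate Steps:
A(T, C) = T + 2*C (A(T, C) = (T + C) + C = (C + T) + C = T + 2*C)
r(j) = 8 (r(j) = -4*(4 - 1*6) = -4*(4 - 6) = -4*(-2) = 8)
x(Q, o) = 18 (x(Q, o) = -6*(-3) = 18)
(0*x(5, r(A(4, -5))))*(-21) = (0*18)*(-21) = 0*(-21) = 0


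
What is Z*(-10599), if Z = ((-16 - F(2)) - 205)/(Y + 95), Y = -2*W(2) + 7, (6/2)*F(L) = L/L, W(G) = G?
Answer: 1172956/49 ≈ 23938.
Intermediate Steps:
F(L) = ⅓ (F(L) = (L/L)/3 = (⅓)*1 = ⅓)
Y = 3 (Y = -2*2 + 7 = -4 + 7 = 3)
Z = -332/147 (Z = ((-16 - 1*⅓) - 205)/(3 + 95) = ((-16 - ⅓) - 205)/98 = (-49/3 - 205)*(1/98) = -664/3*1/98 = -332/147 ≈ -2.2585)
Z*(-10599) = -332/147*(-10599) = 1172956/49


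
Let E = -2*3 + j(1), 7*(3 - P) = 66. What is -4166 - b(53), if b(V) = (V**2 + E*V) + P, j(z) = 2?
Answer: -47296/7 ≈ -6756.6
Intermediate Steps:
P = -45/7 (P = 3 - 1/7*66 = 3 - 66/7 = -45/7 ≈ -6.4286)
E = -4 (E = -2*3 + 2 = -6 + 2 = -4)
b(V) = -45/7 + V**2 - 4*V (b(V) = (V**2 - 4*V) - 45/7 = -45/7 + V**2 - 4*V)
-4166 - b(53) = -4166 - (-45/7 + 53**2 - 4*53) = -4166 - (-45/7 + 2809 - 212) = -4166 - 1*18134/7 = -4166 - 18134/7 = -47296/7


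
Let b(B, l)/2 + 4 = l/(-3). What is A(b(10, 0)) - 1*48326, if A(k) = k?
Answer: -48334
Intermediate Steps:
b(B, l) = -8 - 2*l/3 (b(B, l) = -8 + 2*(l/(-3)) = -8 + 2*(l*(-1/3)) = -8 + 2*(-l/3) = -8 - 2*l/3)
A(b(10, 0)) - 1*48326 = (-8 - 2/3*0) - 1*48326 = (-8 + 0) - 48326 = -8 - 48326 = -48334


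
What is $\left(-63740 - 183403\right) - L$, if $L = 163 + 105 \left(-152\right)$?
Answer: $-231346$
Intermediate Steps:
$L = -15797$ ($L = 163 - 15960 = -15797$)
$\left(-63740 - 183403\right) - L = \left(-63740 - 183403\right) - -15797 = \left(-63740 - 183403\right) + 15797 = -247143 + 15797 = -231346$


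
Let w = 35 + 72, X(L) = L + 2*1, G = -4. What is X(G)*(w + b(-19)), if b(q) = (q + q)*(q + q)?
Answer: -3102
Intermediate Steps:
X(L) = 2 + L (X(L) = L + 2 = 2 + L)
w = 107
b(q) = 4*q² (b(q) = (2*q)*(2*q) = 4*q²)
X(G)*(w + b(-19)) = (2 - 4)*(107 + 4*(-19)²) = -2*(107 + 4*361) = -2*(107 + 1444) = -2*1551 = -3102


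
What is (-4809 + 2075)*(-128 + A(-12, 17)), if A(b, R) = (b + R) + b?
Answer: 369090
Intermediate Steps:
A(b, R) = R + 2*b (A(b, R) = (R + b) + b = R + 2*b)
(-4809 + 2075)*(-128 + A(-12, 17)) = (-4809 + 2075)*(-128 + (17 + 2*(-12))) = -2734*(-128 + (17 - 24)) = -2734*(-128 - 7) = -2734*(-135) = 369090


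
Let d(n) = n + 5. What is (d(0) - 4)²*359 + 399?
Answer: 758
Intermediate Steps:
d(n) = 5 + n
(d(0) - 4)²*359 + 399 = ((5 + 0) - 4)²*359 + 399 = (5 - 4)²*359 + 399 = 1²*359 + 399 = 1*359 + 399 = 359 + 399 = 758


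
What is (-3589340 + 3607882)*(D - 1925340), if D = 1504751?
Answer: -7798561238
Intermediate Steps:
(-3589340 + 3607882)*(D - 1925340) = (-3589340 + 3607882)*(1504751 - 1925340) = 18542*(-420589) = -7798561238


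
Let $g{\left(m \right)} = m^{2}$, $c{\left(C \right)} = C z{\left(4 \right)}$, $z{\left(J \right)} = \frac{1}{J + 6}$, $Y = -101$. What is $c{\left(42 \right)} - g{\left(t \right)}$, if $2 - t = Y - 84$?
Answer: $- \frac{174824}{5} \approx -34965.0$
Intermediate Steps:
$z{\left(J \right)} = \frac{1}{6 + J}$
$c{\left(C \right)} = \frac{C}{10}$ ($c{\left(C \right)} = \frac{C}{6 + 4} = \frac{C}{10}$)
$t = 187$ ($t = 2 - \left(-101 - 84\right) = 2 - -185 = 2 + 185 = 187$)
$c{\left(42 \right)} - g{\left(t \right)} = \frac{1}{10} \cdot 42 - 187^{2} = \frac{21}{5} - 34969 = - \frac{174824}{5}$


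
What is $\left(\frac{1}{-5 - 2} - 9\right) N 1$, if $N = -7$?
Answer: $64$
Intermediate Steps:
$\left(\frac{1}{-5 - 2} - 9\right) N 1 = \left(\frac{1}{-5 - 2} - 9\right) \left(-7\right) 1 = \left(\frac{1}{-7} - 9\right) \left(-7\right) 1 = \left(- \frac{1}{7} - 9\right) \left(-7\right) 1 = \left(- \frac{64}{7}\right) \left(-7\right) 1 = 64 \cdot 1 = 64$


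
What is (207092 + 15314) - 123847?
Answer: 98559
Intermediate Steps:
(207092 + 15314) - 123847 = 222406 - 123847 = 98559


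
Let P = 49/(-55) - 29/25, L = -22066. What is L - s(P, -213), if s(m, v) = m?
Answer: -6067586/275 ≈ -22064.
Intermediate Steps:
P = -564/275 (P = 49*(-1/55) - 29*1/25 = -49/55 - 29/25 = -564/275 ≈ -2.0509)
L - s(P, -213) = -22066 - 1*(-564/275) = -22066 + 564/275 = -6067586/275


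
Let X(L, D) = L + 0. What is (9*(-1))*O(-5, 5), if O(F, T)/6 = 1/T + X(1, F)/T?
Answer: -108/5 ≈ -21.600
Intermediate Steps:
X(L, D) = L
O(F, T) = 12/T (O(F, T) = 6*(1/T + 1/T) = 6*(2/T) = 12/T)
(9*(-1))*O(-5, 5) = (9*(-1))*(12/5) = -108/5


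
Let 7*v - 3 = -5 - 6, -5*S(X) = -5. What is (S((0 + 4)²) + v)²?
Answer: 1/49 ≈ 0.020408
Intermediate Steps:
S(X) = 1 (S(X) = -⅕*(-5) = 1)
v = -8/7 (v = 3/7 + (-5 - 6)/7 = 3/7 + (⅐)*(-11) = 3/7 - 11/7 = -8/7 ≈ -1.1429)
(S((0 + 4)²) + v)² = (1 - 8/7)² = (-⅐)² = 1/49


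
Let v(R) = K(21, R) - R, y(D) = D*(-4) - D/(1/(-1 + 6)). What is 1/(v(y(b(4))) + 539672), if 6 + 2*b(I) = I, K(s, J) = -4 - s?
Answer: 1/539638 ≈ 1.8531e-6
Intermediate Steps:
b(I) = -3 + I/2
y(D) = -9*D (y(D) = -4*D - D/(1/5) = -4*D - D/⅕ = -4*D - D*5 = -4*D - 5*D = -9*D)
v(R) = -25 - R (v(R) = (-4 - 1*21) - R = (-4 - 21) - R = -25 - R)
1/(v(y(b(4))) + 539672) = 1/((-25 - (-9)*(-3 + (½)*4)) + 539672) = 1/((-25 - (-9)*(-3 + 2)) + 539672) = 1/((-25 - (-9)*(-1)) + 539672) = 1/((-25 - 1*9) + 539672) = 1/((-25 - 9) + 539672) = 1/(-34 + 539672) = 1/539638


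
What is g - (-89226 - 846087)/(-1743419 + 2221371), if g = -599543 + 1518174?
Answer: 439062459025/477952 ≈ 9.1863e+5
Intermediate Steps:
g = 918631
g - (-89226 - 846087)/(-1743419 + 2221371) = 918631 - (-89226 - 846087)/(-1743419 + 2221371) = 918631 - (-935313)/477952 = 918631 - 1*(-935313/477952) = 918631 + 935313/477952 = 439062459025/477952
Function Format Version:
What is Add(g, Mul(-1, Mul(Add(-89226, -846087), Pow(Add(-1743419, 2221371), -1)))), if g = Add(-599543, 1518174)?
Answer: Rational(439062459025, 477952) ≈ 9.1863e+5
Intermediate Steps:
g = 918631
Add(g, Mul(-1, Mul(Add(-89226, -846087), Pow(Add(-1743419, 2221371), -1)))) = Add(918631, Mul(-1, Mul(Add(-89226, -846087), Pow(Add(-1743419, 2221371), -1)))) = Add(918631, Mul(-1, Mul(-935313, Pow(477952, -1)))) = Add(918631, Mul(-1, Mul(-935313, Rational(1, 477952)))) = Add(918631, Mul(-1, Rational(-935313, 477952))) = Add(918631, Rational(935313, 477952)) = Rational(439062459025, 477952)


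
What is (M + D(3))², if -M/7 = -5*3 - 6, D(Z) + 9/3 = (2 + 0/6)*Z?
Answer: 22500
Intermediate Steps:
D(Z) = -3 + 2*Z (D(Z) = -3 + (2 + 0/6)*Z = -3 + (2 + 0*(⅙))*Z = -3 + (2 + 0)*Z = -3 + 2*Z)
M = 147 (M = -7*(-5*3 - 6) = -7*(-15 - 6) = -7*(-21) = 147)
(M + D(3))² = (147 + (-3 + 2*3))² = (147 + (-3 + 6))² = (147 + 3)² = 150² = 22500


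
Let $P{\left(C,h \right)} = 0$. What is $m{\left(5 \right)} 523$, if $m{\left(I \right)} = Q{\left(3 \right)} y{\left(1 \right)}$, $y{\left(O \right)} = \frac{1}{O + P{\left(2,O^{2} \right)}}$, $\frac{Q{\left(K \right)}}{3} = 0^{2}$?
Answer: $0$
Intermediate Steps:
$Q{\left(K \right)} = 0$ ($Q{\left(K \right)} = 3 \cdot 0^{2} = 3 \cdot 0 = 0$)
$y{\left(O \right)} = \frac{1}{O}$ ($y{\left(O \right)} = \frac{1}{O + 0} = \frac{1}{O}$)
$m{\left(I \right)} = 0$ ($m{\left(I \right)} = \frac{0}{1} = 0 \cdot 1 = 0$)
$m{\left(5 \right)} 523 = 0 \cdot 523 = 0$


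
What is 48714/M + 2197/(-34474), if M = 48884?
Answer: 17863276/19150307 ≈ 0.93279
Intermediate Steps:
48714/M + 2197/(-34474) = 48714/48884 + 2197/(-34474) = 48714*(1/48884) + 2197*(-1/34474) = 24357/24442 - 2197/34474 = 17863276/19150307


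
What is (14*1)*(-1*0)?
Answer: 0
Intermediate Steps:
(14*1)*(-1*0) = 14*0 = 0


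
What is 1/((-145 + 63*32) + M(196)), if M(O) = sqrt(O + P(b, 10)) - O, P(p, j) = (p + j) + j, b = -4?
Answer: 1675/2805413 - 2*sqrt(53)/2805413 ≈ 0.00059187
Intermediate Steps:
P(p, j) = p + 2*j (P(p, j) = (j + p) + j = p + 2*j)
M(O) = sqrt(16 + O) - O (M(O) = sqrt(O + (-4 + 2*10)) - O = sqrt(O + (-4 + 20)) - O = sqrt(O + 16) - O = sqrt(16 + O) - O)
1/((-145 + 63*32) + M(196)) = 1/((-145 + 63*32) + (sqrt(16 + 196) - 1*196)) = 1/((-145 + 2016) + (sqrt(212) - 196)) = 1/(1871 + (2*sqrt(53) - 196)) = 1/(1871 + (-196 + 2*sqrt(53))) = 1/(1675 + 2*sqrt(53))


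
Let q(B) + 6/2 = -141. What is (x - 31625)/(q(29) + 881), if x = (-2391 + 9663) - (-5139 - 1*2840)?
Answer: -16374/737 ≈ -22.217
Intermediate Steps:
q(B) = -144 (q(B) = -3 - 141 = -144)
x = 15251 (x = 7272 - (-5139 - 2840) = 7272 - 1*(-7979) = 7272 + 7979 = 15251)
(x - 31625)/(q(29) + 881) = (15251 - 31625)/(-144 + 881) = -16374/737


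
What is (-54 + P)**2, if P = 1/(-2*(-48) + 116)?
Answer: 131033809/44944 ≈ 2915.5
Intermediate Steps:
P = 1/212 (P = 1/(96 + 116) = 1/212 ≈ 0.0047170)
(-54 + P)**2 = (-54 + 1/212)**2 = (-11447/212)**2 = 131033809/44944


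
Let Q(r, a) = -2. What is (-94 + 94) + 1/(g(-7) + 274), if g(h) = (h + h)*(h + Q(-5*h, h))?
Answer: 1/400 ≈ 0.0025000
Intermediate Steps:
g(h) = 2*h*(-2 + h) (g(h) = (h + h)*(h - 2) = (2*h)*(-2 + h) = 2*h*(-2 + h))
(-94 + 94) + 1/(g(-7) + 274) = (-94 + 94) + 1/(2*(-7)*(-2 - 7) + 274) = 0 + 1/(2*(-7)*(-9) + 274) = 0 + 1/(126 + 274) = 0 + 1/400 = 1/400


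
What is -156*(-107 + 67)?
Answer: 6240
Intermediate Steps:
-156*(-107 + 67) = -156*(-40) = 6240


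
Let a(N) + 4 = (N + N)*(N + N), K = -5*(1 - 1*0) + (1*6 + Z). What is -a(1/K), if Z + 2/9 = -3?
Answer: 319/100 ≈ 3.1900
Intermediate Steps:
Z = -29/9 (Z = -2/9 - 3 = -29/9 ≈ -3.2222)
K = -20/9 (K = -5*(1 - 1*0) + (1*6 - 29/9) = -5*(1 + 0) + (6 - 29/9) = -5*1 + 25/9 = -5 + 25/9 = -20/9 ≈ -2.2222)
a(N) = -4 + 4*N² (a(N) = -4 + (N + N)*(N + N) = -4 + (2*N)*(2*N) = -4 + 4*N²)
-a(1/K) = -(-4 + 4*(1/(-20/9))²) = -(-4 + 4*(-9/20)²) = -(-4 + 4*(81/400)) = -(-4 + 81/100) = -1*(-319/100) = 319/100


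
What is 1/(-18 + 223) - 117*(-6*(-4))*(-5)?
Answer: 2878201/205 ≈ 14040.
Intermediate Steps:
1/(-18 + 223) - 117*(-6*(-4))*(-5) = 1/205 - 2808*(-5) = 1/205 - 117*(-120) = 1/205 + 14040 = 2878201/205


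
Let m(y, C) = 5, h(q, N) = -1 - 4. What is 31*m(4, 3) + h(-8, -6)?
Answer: 150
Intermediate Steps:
h(q, N) = -5
31*m(4, 3) + h(-8, -6) = 31*5 - 5 = 155 - 5 = 150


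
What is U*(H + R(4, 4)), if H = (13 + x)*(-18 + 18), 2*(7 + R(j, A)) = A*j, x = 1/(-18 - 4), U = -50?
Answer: -50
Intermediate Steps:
x = -1/22 (x = 1/(-22) = -1/22 ≈ -0.045455)
R(j, A) = -7 + A*j/2 (R(j, A) = -7 + (A*j)/2 = -7 + A*j/2)
H = 0 (H = (13 - 1/22)*(-18 + 18) = (285/22)*0 = 0)
U*(H + R(4, 4)) = -50*(0 + (-7 + (½)*4*4)) = -50*(0 + (-7 + 8)) = -50*(0 + 1) = -50*1 = -50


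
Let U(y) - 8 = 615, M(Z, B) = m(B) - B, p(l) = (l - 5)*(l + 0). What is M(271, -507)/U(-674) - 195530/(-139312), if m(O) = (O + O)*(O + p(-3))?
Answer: 34211085059/43395688 ≈ 788.35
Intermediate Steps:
p(l) = l*(-5 + l) (p(l) = (-5 + l)*l = l*(-5 + l))
m(O) = 2*O*(24 + O) (m(O) = (O + O)*(O - 3*(-5 - 3)) = (2*O)*(O - 3*(-8)) = (2*O)*(O + 24) = (2*O)*(24 + O) = 2*O*(24 + O))
M(Z, B) = -B + 2*B*(24 + B) (M(Z, B) = 2*B*(24 + B) - B = -B + 2*B*(24 + B))
U(y) = 623 (U(y) = 8 + 615 = 623)
M(271, -507)/U(-674) - 195530/(-139312) = -507*(47 + 2*(-507))/623 - 195530/(-139312) = -507*(47 - 1014)*(1/623) - 195530*(-1/139312) = -507*(-967)*(1/623) + 97765/69656 = 490269*(1/623) + 97765/69656 = 490269/623 + 97765/69656 = 34211085059/43395688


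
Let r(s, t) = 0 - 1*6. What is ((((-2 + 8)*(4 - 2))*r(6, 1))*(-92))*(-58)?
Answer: -384192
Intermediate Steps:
r(s, t) = -6 (r(s, t) = 0 - 6 = -6)
((((-2 + 8)*(4 - 2))*r(6, 1))*(-92))*(-58) = ((((-2 + 8)*(4 - 2))*(-6))*(-92))*(-58) = (((6*2)*(-6))*(-92))*(-58) = ((12*(-6))*(-92))*(-58) = -72*(-92)*(-58) = 6624*(-58) = -384192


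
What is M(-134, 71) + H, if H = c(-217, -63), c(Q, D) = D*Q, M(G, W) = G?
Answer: 13537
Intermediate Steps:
H = 13671 (H = -63*(-217) = 13671)
M(-134, 71) + H = -134 + 13671 = 13537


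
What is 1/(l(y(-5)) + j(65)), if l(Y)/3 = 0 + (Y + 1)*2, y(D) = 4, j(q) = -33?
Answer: -⅓ ≈ -0.33333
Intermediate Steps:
l(Y) = 6 + 6*Y (l(Y) = 3*(0 + (Y + 1)*2) = 3*(0 + (1 + Y)*2) = 3*(0 + (2 + 2*Y)) = 3*(2 + 2*Y) = 6 + 6*Y)
1/(l(y(-5)) + j(65)) = 1/((6 + 6*4) - 33) = 1/((6 + 24) - 33) = 1/(30 - 33) = 1/(-3) = -⅓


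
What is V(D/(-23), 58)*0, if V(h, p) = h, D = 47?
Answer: 0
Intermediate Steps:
V(D/(-23), 58)*0 = (47/(-23))*0 = (47*(-1/23))*0 = -47/23*0 = 0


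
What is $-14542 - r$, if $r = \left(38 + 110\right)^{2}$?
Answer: $-36446$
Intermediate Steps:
$r = 21904$ ($r = 148^{2} = 21904$)
$-14542 - r = -14542 - 21904 = -36446$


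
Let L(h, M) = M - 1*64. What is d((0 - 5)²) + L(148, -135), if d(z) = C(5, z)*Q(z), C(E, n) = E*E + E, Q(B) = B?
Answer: 551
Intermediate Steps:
L(h, M) = -64 + M (L(h, M) = M - 64 = -64 + M)
C(E, n) = E + E² (C(E, n) = E² + E = E + E²)
d(z) = 30*z (d(z) = (5*(1 + 5))*z = (5*6)*z = 30*z)
d((0 - 5)²) + L(148, -135) = 30*(0 - 5)² + (-64 - 135) = 30*(-5)² - 199 = 30*25 - 199 = 750 - 199 = 551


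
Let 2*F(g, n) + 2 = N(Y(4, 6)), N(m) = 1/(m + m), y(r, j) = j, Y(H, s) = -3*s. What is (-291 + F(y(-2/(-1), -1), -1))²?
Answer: 442050625/5184 ≈ 85272.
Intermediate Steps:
N(m) = 1/(2*m)
F(g, n) = -73/72 (F(g, n) = -1 + (1/(2*((-3*6))))/2 = -1 + ((½)/(-18))/2 = -1 + ((½)*(-1/18))/2 = -1 + (½)*(-1/36) = -1 - 1/72 = -73/72)
(-291 + F(y(-2/(-1), -1), -1))² = (-291 - 73/72)² = (-21025/72)² = 442050625/5184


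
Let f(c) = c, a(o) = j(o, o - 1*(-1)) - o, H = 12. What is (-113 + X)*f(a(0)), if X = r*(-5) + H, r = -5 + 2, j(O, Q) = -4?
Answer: 344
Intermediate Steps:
a(o) = -4 - o
r = -3
X = 27 (X = -3*(-5) + 12 = 15 + 12 = 27)
(-113 + X)*f(a(0)) = (-113 + 27)*(-4 - 1*0) = -86*(-4 + 0) = -86*(-4) = 344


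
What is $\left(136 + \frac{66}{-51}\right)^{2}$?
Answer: $\frac{5244100}{289} \approx 18146.0$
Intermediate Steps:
$\left(136 + \frac{66}{-51}\right)^{2} = \left(136 + 66 \left(- \frac{1}{51}\right)\right)^{2} = \left(136 - \frac{22}{17}\right)^{2} = \left(\frac{2290}{17}\right)^{2} = \frac{5244100}{289}$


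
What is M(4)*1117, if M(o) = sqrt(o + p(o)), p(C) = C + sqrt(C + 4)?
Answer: 1117*sqrt(8 + 2*sqrt(2)) ≈ 3675.7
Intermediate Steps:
p(C) = C + sqrt(4 + C)
M(o) = sqrt(sqrt(4 + o) + 2*o) (M(o) = sqrt(o + (o + sqrt(4 + o))) = sqrt(sqrt(4 + o) + 2*o))
M(4)*1117 = sqrt(sqrt(4 + 4) + 2*4)*1117 = sqrt(sqrt(8) + 8)*1117 = sqrt(2*sqrt(2) + 8)*1117 = sqrt(8 + 2*sqrt(2))*1117 = 1117*sqrt(8 + 2*sqrt(2))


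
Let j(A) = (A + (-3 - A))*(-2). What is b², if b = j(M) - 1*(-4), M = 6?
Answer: 100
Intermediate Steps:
j(A) = 6 (j(A) = -3*(-2) = 6)
b = 10 (b = 6 - 1*(-4) = 6 + 4 = 10)
b² = 10² = 100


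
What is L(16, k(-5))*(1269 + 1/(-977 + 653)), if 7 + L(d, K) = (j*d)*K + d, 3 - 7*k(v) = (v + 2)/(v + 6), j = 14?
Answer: 27547385/108 ≈ 2.5507e+5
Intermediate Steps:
k(v) = 3/7 - (2 + v)/(7*(6 + v)) (k(v) = 3/7 - (v + 2)/(7*(v + 6)) = 3/7 - (2 + v)/(7*(6 + v)))
L(d, K) = -7 + d + 14*K*d (L(d, K) = -7 + ((14*d)*K + d) = -7 + (14*K*d + d) = -7 + (d + 14*K*d) = -7 + d + 14*K*d)
L(16, k(-5))*(1269 + 1/(-977 + 653)) = (-7 + 16 + 14*(2*(8 - 5)/(7*(6 - 5)))*16)*(1269 + 1/(-977 + 653)) = (-7 + 16 + 14*((2/7)*3/1)*16)*(1269 + 1/(-324)) = (-7 + 16 + 14*((2/7)*1*3)*16)*(1269 - 1/324) = (-7 + 16 + 14*(6/7)*16)*(411155/324) = (-7 + 16 + 192)*(411155/324) = 201*(411155/324) = 27547385/108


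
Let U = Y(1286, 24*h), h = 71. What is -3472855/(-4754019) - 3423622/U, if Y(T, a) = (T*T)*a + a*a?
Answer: 543363930612399/745053027026000 ≈ 0.72930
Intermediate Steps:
Y(T, a) = a**2 + a*T**2 (Y(T, a) = T**2*a + a**2 = a*T**2 + a**2 = a**2 + a*T**2)
U = 2820972000 (U = (24*71)*(24*71 + 1286**2) = 1704*(1704 + 1653796) = 1704*1655500 = 2820972000)
-3472855/(-4754019) - 3423622/U = -3472855/(-4754019) - 3423622/2820972000 = -3472855*(-1/4754019) - 3423622*1/2820972000 = 3472855/4754019 - 1711811/1410486000 = 543363930612399/745053027026000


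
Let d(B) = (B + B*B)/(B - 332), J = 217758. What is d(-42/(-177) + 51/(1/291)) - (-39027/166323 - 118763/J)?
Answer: 9257654956900026724783/609752768499105090 ≈ 15183.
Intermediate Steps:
d(B) = (B + B**2)/(-332 + B)
d(-42/(-177) + 51/(1/291)) - (-39027/166323 - 118763/J) = (-42/(-177) + 51/(1/291))*(1 + (-42/(-177) + 51/(1/291)))/(-332 + (-42/(-177) + 51/(1/291))) - (-39027/166323 - 118763/217758) = (-42*(-1/177) + 51/(1/291))*(1 + (-42*(-1/177) + 51/(1/291)))/(-332 + (-42*(-1/177) + 51/(1/291))) - (-39027*1/166323 - 118763*1/217758) = (14/59 + 51*291)*(1 + (14/59 + 51*291))/(-332 + (14/59 + 51*291)) - (-13009/55441 - 118763/217758) = (14/59 + 14841)*(1 + (14/59 + 14841))/(-332 + (14/59 + 14841)) - 1*(-9417153305/12072721278) = 875633*(1 + 875633/59)/(59*(-332 + 875633/59)) + 9417153305/12072721278 = (875633/59)*(875692/59)/(856045/59) + 9417153305/12072721278 = (875633/59)*(59/856045)*(875692/59) + 9417153305/12072721278 = 766784813036/50506655 + 9417153305/12072721278 = 9257654956900026724783/609752768499105090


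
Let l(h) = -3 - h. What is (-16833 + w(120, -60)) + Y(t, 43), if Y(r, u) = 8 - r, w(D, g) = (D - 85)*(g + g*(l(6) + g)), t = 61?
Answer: 125914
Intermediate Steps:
w(D, g) = (-85 + D)*(g + g*(-9 + g)) (w(D, g) = (D - 85)*(g + g*((-3 - 1*6) + g)) = (-85 + D)*(g + g*((-3 - 6) + g)) = (-85 + D)*(g + g*(-9 + g)))
(-16833 + w(120, -60)) + Y(t, 43) = (-16833 - 60*(680 - 85*(-60) - 8*120 + 120*(-60))) + (8 - 1*61) = (-16833 - 60*(680 + 5100 - 960 - 7200)) + (8 - 61) = (-16833 - 60*(-2380)) - 53 = (-16833 + 142800) - 53 = 125967 - 53 = 125914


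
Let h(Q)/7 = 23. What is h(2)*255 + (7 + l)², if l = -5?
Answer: 41059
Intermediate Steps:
h(Q) = 161 (h(Q) = 7*23 = 161)
h(2)*255 + (7 + l)² = 161*255 + (7 - 5)² = 41055 + 2² = 41055 + 4 = 41059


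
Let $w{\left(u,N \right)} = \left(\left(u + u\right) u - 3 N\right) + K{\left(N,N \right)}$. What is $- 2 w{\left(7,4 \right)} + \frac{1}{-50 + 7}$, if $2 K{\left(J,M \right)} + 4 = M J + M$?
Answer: $- \frac{8085}{43} \approx -188.02$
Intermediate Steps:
$K{\left(J,M \right)} = -2 + \frac{M}{2} + \frac{J M}{2}$ ($K{\left(J,M \right)} = -2 + \frac{M J + M}{2} = -2 + \frac{J M + M}{2} = -2 + \frac{M + J M}{2} = -2 + \left(\frac{M}{2} + \frac{J M}{2}\right) = -2 + \frac{M}{2} + \frac{J M}{2}$)
$w{\left(u,N \right)} = -2 + \frac{N^{2}}{2} + 2 u^{2} - \frac{5 N}{2}$ ($w{\left(u,N \right)} = \left(\left(u + u\right) u - 3 N\right) + \left(-2 + \frac{N}{2} + \frac{N N}{2}\right) = \left(2 u u - 3 N\right) + \left(-2 + \frac{N}{2} + \frac{N^{2}}{2}\right) = \left(2 u^{2} - 3 N\right) + \left(-2 + \frac{N}{2} + \frac{N^{2}}{2}\right) = \left(- 3 N + 2 u^{2}\right) + \left(-2 + \frac{N}{2} + \frac{N^{2}}{2}\right) = -2 + \frac{N^{2}}{2} + 2 u^{2} - \frac{5 N}{2}$)
$- 2 w{\left(7,4 \right)} + \frac{1}{-50 + 7} = - 2 \left(-2 + \frac{4^{2}}{2} + 2 \cdot 7^{2} - 10\right) + \frac{1}{-50 + 7} = - 2 \left(-2 + \frac{1}{2} \cdot 16 + 2 \cdot 49 - 10\right) + \frac{1}{-43} = - 2 \left(-2 + 8 + 98 - 10\right) - \frac{1}{43} = \left(-2\right) 94 - \frac{1}{43} = -188 - \frac{1}{43} = - \frac{8085}{43}$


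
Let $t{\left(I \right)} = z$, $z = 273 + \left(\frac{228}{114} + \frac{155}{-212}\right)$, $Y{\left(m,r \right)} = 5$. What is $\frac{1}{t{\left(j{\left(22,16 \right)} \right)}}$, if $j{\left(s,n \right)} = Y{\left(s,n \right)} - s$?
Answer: $\frac{212}{58145} \approx 0.0036461$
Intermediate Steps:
$j{\left(s,n \right)} = 5 - s$
$z = \frac{58145}{212}$ ($z = 273 + \left(228 \cdot \frac{1}{114} + 155 \left(- \frac{1}{212}\right)\right) = 273 + \left(2 - \frac{155}{212}\right) = 273 + \frac{269}{212} = \frac{58145}{212} \approx 274.27$)
$t{\left(I \right)} = \frac{58145}{212}$
$\frac{1}{t{\left(j{\left(22,16 \right)} \right)}} = \frac{1}{\frac{58145}{212}} = \frac{212}{58145}$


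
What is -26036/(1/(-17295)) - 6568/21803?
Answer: 9817729987292/21803 ≈ 4.5029e+8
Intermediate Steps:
-26036/(1/(-17295)) - 6568/21803 = -26036/(-1/17295) - 6568*1/21803 = -26036*(-17295) - 6568/21803 = 450292620 - 6568/21803 = 9817729987292/21803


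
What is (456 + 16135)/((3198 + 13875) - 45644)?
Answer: -16591/28571 ≈ -0.58069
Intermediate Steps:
(456 + 16135)/((3198 + 13875) - 45644) = 16591/(17073 - 45644) = 16591/(-28571) = 16591*(-1/28571) = -16591/28571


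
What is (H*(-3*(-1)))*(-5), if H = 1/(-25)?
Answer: ⅗ ≈ 0.60000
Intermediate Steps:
H = -1/25 ≈ -0.040000
(H*(-3*(-1)))*(-5) = -(-3)*(-1)/25*(-5) = -1/25*3*(-5) = -3/25*(-5) = ⅗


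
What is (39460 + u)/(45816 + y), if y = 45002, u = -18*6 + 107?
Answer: 5637/12974 ≈ 0.43448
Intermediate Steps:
u = -1 (u = -108 + 107 = -1)
(39460 + u)/(45816 + y) = (39460 - 1)/(45816 + 45002) = 39459/90818 = 39459*(1/90818) = 5637/12974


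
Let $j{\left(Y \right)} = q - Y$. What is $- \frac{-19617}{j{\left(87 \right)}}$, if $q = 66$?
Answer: $- \frac{6539}{7} \approx -934.14$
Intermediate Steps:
$j{\left(Y \right)} = 66 - Y$
$- \frac{-19617}{j{\left(87 \right)}} = - \frac{-19617}{66 - 87} = - \frac{-19617}{-21} = - \frac{\left(-19617\right) \left(-1\right)}{21} = \left(-1\right) \frac{6539}{7} = - \frac{6539}{7}$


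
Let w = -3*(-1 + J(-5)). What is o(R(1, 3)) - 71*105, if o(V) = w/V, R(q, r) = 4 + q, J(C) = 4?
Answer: -37284/5 ≈ -7456.8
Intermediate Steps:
w = -9 (w = -3*(-1 + 4) = -3*3 = -9)
o(V) = -9/V
o(R(1, 3)) - 71*105 = -9/(4 + 1) - 71*105 = -9/5 - 7455 = -37284/5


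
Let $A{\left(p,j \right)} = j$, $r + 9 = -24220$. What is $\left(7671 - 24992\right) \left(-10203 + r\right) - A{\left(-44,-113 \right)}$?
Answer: $596396785$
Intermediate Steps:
$r = -24229$ ($r = -9 - 24220 = -24229$)
$\left(7671 - 24992\right) \left(-10203 + r\right) - A{\left(-44,-113 \right)} = \left(7671 - 24992\right) \left(-10203 - 24229\right) - -113 = \left(-17321\right) \left(-34432\right) + 113 = 596396672 + 113 = 596396785$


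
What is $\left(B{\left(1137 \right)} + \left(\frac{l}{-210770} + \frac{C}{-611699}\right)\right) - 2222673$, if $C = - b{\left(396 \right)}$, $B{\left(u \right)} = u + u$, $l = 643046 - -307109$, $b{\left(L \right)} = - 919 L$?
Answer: $- \frac{5204942039549429}{2344141786} \approx -2.2204 \cdot 10^{6}$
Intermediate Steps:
$l = 950155$ ($l = 643046 + 307109 = 950155$)
$B{\left(u \right)} = 2 u$
$C = 363924$ ($C = - \left(-919\right) 396 = \left(-1\right) \left(-363924\right) = 363924$)
$\left(B{\left(1137 \right)} + \left(\frac{l}{-210770} + \frac{C}{-611699}\right)\right) - 2222673 = \left(2 \cdot 1137 + \left(\frac{950155}{-210770} + \frac{363924}{-611699}\right)\right) - 2222673 = \left(2274 + \left(950155 \left(- \frac{1}{210770}\right) + 363924 \left(- \frac{1}{611699}\right)\right)\right) - 2222673 = \left(2274 - \frac{11962056815}{2344141786}\right) - 2222673 = \frac{5318616364549}{2344141786} - 2222673 = - \frac{5204942039549429}{2344141786}$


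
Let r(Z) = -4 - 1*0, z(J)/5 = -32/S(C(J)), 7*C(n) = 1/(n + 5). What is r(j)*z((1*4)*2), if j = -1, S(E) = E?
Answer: 58240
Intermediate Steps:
C(n) = 1/(7*(5 + n)) (C(n) = 1/(7*(n + 5)) = 1/(7*(5 + n)))
z(J) = -5600 - 1120*J (z(J) = 5*(-(1120 + 224*J)) = 5*(-32*(35 + 7*J)) = 5*(-1120 - 224*J) = -5600 - 1120*J)
r(Z) = -4 (r(Z) = -4 + 0 = -4)
r(j)*z((1*4)*2) = -4*(-5600 - 1120*1*4*2) = -4*(-5600 - 4480*2) = -4*(-5600 - 1120*8) = -4*(-5600 - 8960) = -4*(-14560) = 58240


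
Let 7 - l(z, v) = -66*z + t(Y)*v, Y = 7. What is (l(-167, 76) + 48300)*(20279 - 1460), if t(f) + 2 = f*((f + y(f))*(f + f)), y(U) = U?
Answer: -1257767865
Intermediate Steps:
t(f) = -2 + 4*f³ (t(f) = -2 + f*((f + f)*(f + f)) = -2 + f*((2*f)*(2*f)) = -2 + f*(4*f²) = -2 + 4*f³)
l(z, v) = 7 - 1370*v + 66*z (l(z, v) = 7 - (-66*z + (-2 + 4*7³)*v) = 7 - (-66*z + (-2 + 4*343)*v) = 7 - (-66*z + (-2 + 1372)*v) = 7 - (-66*z + 1370*v) = 7 + (-1370*v + 66*z) = 7 - 1370*v + 66*z)
(l(-167, 76) + 48300)*(20279 - 1460) = ((7 - 1370*76 + 66*(-167)) + 48300)*(20279 - 1460) = ((7 - 104120 - 11022) + 48300)*18819 = (-115135 + 48300)*18819 = -66835*18819 = -1257767865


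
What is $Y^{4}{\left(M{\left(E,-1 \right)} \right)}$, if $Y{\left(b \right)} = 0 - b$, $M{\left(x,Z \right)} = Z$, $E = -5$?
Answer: $1$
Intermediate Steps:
$Y{\left(b \right)} = - b$
$Y^{4}{\left(M{\left(E,-1 \right)} \right)} = \left(\left(-1\right) \left(-1\right)\right)^{4} = 1^{4} = 1$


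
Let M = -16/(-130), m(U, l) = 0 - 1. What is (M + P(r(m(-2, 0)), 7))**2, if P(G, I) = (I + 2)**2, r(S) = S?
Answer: 27804529/4225 ≈ 6581.0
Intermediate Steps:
m(U, l) = -1
P(G, I) = (2 + I)**2
M = 8/65 (M = -16*(-1/130) = 8/65 ≈ 0.12308)
(M + P(r(m(-2, 0)), 7))**2 = (8/65 + (2 + 7)**2)**2 = (8/65 + 9**2)**2 = (8/65 + 81)**2 = (5273/65)**2 = 27804529/4225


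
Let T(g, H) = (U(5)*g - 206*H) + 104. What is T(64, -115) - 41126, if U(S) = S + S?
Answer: -16692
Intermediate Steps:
U(S) = 2*S
T(g, H) = 104 - 206*H + 10*g (T(g, H) = ((2*5)*g - 206*H) + 104 = (10*g - 206*H) + 104 = (-206*H + 10*g) + 104 = 104 - 206*H + 10*g)
T(64, -115) - 41126 = (104 - 206*(-115) + 10*64) - 41126 = (104 + 23690 + 640) - 41126 = 24434 - 41126 = -16692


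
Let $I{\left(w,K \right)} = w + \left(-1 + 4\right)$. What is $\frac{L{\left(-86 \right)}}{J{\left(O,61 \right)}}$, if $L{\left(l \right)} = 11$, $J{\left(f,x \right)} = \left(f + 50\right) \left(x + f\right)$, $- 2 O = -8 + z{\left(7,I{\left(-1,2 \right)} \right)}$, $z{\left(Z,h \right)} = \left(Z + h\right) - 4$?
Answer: $\frac{44}{12875} \approx 0.0034175$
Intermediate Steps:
$I{\left(w,K \right)} = 3 + w$ ($I{\left(w,K \right)} = w + 3 = 3 + w$)
$z{\left(Z,h \right)} = -4 + Z + h$
$O = \frac{3}{2}$ ($O = - \frac{-8 + \left(-4 + 7 + \left(3 - 1\right)\right)}{2} = - \frac{-8 + \left(-4 + 7 + 2\right)}{2} = - \frac{-8 + 5}{2} = \left(- \frac{1}{2}\right) \left(-3\right) = \frac{3}{2} \approx 1.5$)
$J{\left(f,x \right)} = \left(50 + f\right) \left(f + x\right)$
$\frac{L{\left(-86 \right)}}{J{\left(O,61 \right)}} = \frac{11}{\left(\frac{3}{2}\right)^{2} + 50 \cdot \frac{3}{2} + 50 \cdot 61 + \frac{3}{2} \cdot 61} = \frac{11}{\frac{9}{4} + 75 + 3050 + \frac{183}{2}} = \frac{11}{\frac{12875}{4}} = 11 \cdot \frac{4}{12875} = \frac{44}{12875}$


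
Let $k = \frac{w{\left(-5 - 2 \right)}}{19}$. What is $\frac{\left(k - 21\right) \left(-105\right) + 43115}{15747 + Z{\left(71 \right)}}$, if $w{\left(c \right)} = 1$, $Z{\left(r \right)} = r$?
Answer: $\frac{860975}{300542} \approx 2.8647$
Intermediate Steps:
$k = \frac{1}{19}$ ($k = 1 \cdot \frac{1}{19} = \frac{1}{19} \approx 0.052632$)
$\frac{\left(k - 21\right) \left(-105\right) + 43115}{15747 + Z{\left(71 \right)}} = \frac{\left(\frac{1}{19} - 21\right) \left(-105\right) + 43115}{15747 + 71} = \frac{\left(- \frac{398}{19}\right) \left(-105\right) + 43115}{15818} = \left(\frac{41790}{19} + 43115\right) \frac{1}{15818} = \frac{860975}{19} \cdot \frac{1}{15818} = \frac{860975}{300542}$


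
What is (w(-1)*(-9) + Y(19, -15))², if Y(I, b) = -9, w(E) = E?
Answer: 0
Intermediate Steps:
(w(-1)*(-9) + Y(19, -15))² = (-1*(-9) - 9)² = (9 - 9)² = 0² = 0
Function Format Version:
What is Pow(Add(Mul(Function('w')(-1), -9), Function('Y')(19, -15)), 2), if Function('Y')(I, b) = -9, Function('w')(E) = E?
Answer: 0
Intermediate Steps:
Pow(Add(Mul(Function('w')(-1), -9), Function('Y')(19, -15)), 2) = Pow(Add(Mul(-1, -9), -9), 2) = Pow(Add(9, -9), 2) = Pow(0, 2) = 0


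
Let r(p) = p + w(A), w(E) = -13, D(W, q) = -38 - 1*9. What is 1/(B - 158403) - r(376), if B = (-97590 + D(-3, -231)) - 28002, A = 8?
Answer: -103107247/284042 ≈ -363.00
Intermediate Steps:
D(W, q) = -47 (D(W, q) = -38 - 9 = -47)
B = -125639 (B = (-97590 - 47) - 28002 = -97637 - 28002 = -125639)
r(p) = -13 + p (r(p) = p - 13 = -13 + p)
1/(B - 158403) - r(376) = 1/(-125639 - 158403) - (-13 + 376) = 1/(-284042) - 1*363 = -1/284042 - 363 = -103107247/284042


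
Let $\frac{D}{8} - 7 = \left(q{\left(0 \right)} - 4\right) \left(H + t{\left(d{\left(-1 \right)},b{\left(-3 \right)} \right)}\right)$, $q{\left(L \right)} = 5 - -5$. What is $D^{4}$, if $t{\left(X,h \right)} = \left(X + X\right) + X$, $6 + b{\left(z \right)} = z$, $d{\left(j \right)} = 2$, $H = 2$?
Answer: $37480960000$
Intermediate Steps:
$b{\left(z \right)} = -6 + z$
$q{\left(L \right)} = 10$ ($q{\left(L \right)} = 5 + 5 = 10$)
$t{\left(X,h \right)} = 3 X$ ($t{\left(X,h \right)} = 2 X + X = 3 X$)
$D = 440$ ($D = 56 + 8 \left(10 - 4\right) \left(2 + 3 \cdot 2\right) = 56 + 8 \cdot 6 \left(2 + 6\right) = 56 + 8 \cdot 6 \cdot 8 = 56 + 8 \cdot 48 = 56 + 384 = 440$)
$D^{4} = 440^{4} = 37480960000$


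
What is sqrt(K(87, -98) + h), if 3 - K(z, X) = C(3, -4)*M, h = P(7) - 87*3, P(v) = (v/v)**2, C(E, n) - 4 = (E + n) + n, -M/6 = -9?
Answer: I*sqrt(203) ≈ 14.248*I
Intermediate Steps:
M = 54 (M = -6*(-9) = 54)
C(E, n) = 4 + E + 2*n (C(E, n) = 4 + ((E + n) + n) = 4 + (E + 2*n) = 4 + E + 2*n)
P(v) = 1 (P(v) = 1**2 = 1)
h = -260 (h = 1 - 87*3 = 1 - 261 = -260)
K(z, X) = 57 (K(z, X) = 3 - (4 + 3 + 2*(-4))*54 = 3 - (4 + 3 - 8)*54 = 3 - (-1)*54 = 3 - 1*(-54) = 3 + 54 = 57)
sqrt(K(87, -98) + h) = sqrt(57 - 260) = sqrt(-203) = I*sqrt(203)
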